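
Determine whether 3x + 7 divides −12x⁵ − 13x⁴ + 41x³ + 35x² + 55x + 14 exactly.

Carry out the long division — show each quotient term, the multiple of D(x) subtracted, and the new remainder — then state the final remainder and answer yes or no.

R(x) = 0, so D(x) is a factor of P(x). yes

Step 1: lead(−12x⁵ − 13x⁴ + 41x³ + 35x² + 55x + 14) ÷ lead(D) = −12x⁵ ÷ 3x = −4x⁴. Subtract (−4x⁴)·D = −12x⁵ − 28x⁴. Remainder: 15x⁴ + 41x³ + 35x² + 55x + 14.
Step 2: lead(15x⁴ + 41x³ + 35x² + 55x + 14) ÷ lead(D) = 15x⁴ ÷ 3x = 5x³. Subtract (5x³)·D = 15x⁴ + 35x³. Remainder: 6x³ + 35x² + 55x + 14.
Step 3: lead(6x³ + 35x² + 55x + 14) ÷ lead(D) = 6x³ ÷ 3x = 2x². Subtract (2x²)·D = 6x³ + 14x². Remainder: 21x² + 55x + 14.
Step 4: lead(21x² + 55x + 14) ÷ lead(D) = 21x² ÷ 3x = 7x. Subtract (7x)·D = 21x² + 49x. Remainder: 6x + 14.
Step 5: lead(6x + 14) ÷ lead(D) = 6x ÷ 3x = 2. Subtract (2)·D = 6x + 14. Remainder: 0.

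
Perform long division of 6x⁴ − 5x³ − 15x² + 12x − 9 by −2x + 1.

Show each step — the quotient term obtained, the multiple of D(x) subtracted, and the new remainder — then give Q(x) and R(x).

Step 1: lead(6x⁴ − 5x³ − 15x² + 12x − 9) ÷ lead(D) = 6x⁴ ÷ −2x = −3x³. Subtract (−3x³)·D = 6x⁴ − 3x³. Remainder: −2x³ − 15x² + 12x − 9.
Step 2: lead(−2x³ − 15x² + 12x − 9) ÷ lead(D) = −2x³ ÷ −2x = x². Subtract (x²)·D = −2x³ + x². Remainder: −16x² + 12x − 9.
Step 3: lead(−16x² + 12x − 9) ÷ lead(D) = −16x² ÷ −2x = 8x. Subtract (8x)·D = −16x² + 8x. Remainder: 4x − 9.
Step 4: lead(4x − 9) ÷ lead(D) = 4x ÷ −2x = −2. Subtract (−2)·D = 4x − 2. Remainder: −7.

Q(x) = −3x³ + x² + 8x − 2; R(x) = −7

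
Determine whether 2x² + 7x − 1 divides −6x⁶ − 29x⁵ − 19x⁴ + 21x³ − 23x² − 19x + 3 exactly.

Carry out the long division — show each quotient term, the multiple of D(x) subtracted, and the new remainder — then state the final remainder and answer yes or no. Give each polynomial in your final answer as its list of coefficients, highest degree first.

Step 1: lead(−6x⁶ − 29x⁵ − 19x⁴ + 21x³ − 23x² − 19x + 3) ÷ lead(D) = −6x⁶ ÷ 2x² = −3x⁴. Subtract (−3x⁴)·D = −6x⁶ − 21x⁵ + 3x⁴. Remainder: −8x⁵ − 22x⁴ + 21x³ − 23x² − 19x + 3.
Step 2: lead(−8x⁵ − 22x⁴ + 21x³ − 23x² − 19x + 3) ÷ lead(D) = −8x⁵ ÷ 2x² = −4x³. Subtract (−4x³)·D = −8x⁵ − 28x⁴ + 4x³. Remainder: 6x⁴ + 17x³ − 23x² − 19x + 3.
Step 3: lead(6x⁴ + 17x³ − 23x² − 19x + 3) ÷ lead(D) = 6x⁴ ÷ 2x² = 3x². Subtract (3x²)·D = 6x⁴ + 21x³ − 3x². Remainder: −4x³ − 20x² − 19x + 3.
Step 4: lead(−4x³ − 20x² − 19x + 3) ÷ lead(D) = −4x³ ÷ 2x² = −2x. Subtract (−2x)·D = −4x³ − 14x² + 2x. Remainder: −6x² − 21x + 3.
Step 5: lead(−6x² − 21x + 3) ÷ lead(D) = −6x² ÷ 2x² = −3. Subtract (−3)·D = −6x² − 21x + 3. Remainder: 0.

R = [0], so D(x) is a factor of P(x). yes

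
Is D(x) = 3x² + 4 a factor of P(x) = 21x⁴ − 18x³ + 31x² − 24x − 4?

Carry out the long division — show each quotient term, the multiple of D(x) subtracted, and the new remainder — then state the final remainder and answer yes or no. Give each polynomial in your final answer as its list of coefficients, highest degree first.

R = [-8], so D(x) is not a factor of P(x). no

Step 1: lead(21x⁴ − 18x³ + 31x² − 24x − 4) ÷ lead(D) = 21x⁴ ÷ 3x² = 7x². Subtract (7x²)·D = 21x⁴ + 28x². Remainder: −18x³ + 3x² − 24x − 4.
Step 2: lead(−18x³ + 3x² − 24x − 4) ÷ lead(D) = −18x³ ÷ 3x² = −6x. Subtract (−6x)·D = −18x³ − 24x. Remainder: 3x² − 4.
Step 3: lead(3x² − 4) ÷ lead(D) = 3x² ÷ 3x² = 1. Subtract (1)·D = 3x² + 4. Remainder: −8.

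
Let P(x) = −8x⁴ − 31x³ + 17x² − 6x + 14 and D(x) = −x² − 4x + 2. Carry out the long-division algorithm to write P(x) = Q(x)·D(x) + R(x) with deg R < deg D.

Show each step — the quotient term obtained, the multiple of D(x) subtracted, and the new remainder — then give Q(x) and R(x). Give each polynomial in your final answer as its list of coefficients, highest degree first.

Q = [8, -1, 3]; R = [8, 8]

Step 1: lead(−8x⁴ − 31x³ + 17x² − 6x + 14) ÷ lead(D) = −8x⁴ ÷ −x² = 8x². Subtract (8x²)·D = −8x⁴ − 32x³ + 16x². Remainder: x³ + x² − 6x + 14.
Step 2: lead(x³ + x² − 6x + 14) ÷ lead(D) = x³ ÷ −x² = −x. Subtract (−x)·D = x³ + 4x² − 2x. Remainder: −3x² − 4x + 14.
Step 3: lead(−3x² − 4x + 14) ÷ lead(D) = −3x² ÷ −x² = 3. Subtract (3)·D = −3x² − 12x + 6. Remainder: 8x + 8.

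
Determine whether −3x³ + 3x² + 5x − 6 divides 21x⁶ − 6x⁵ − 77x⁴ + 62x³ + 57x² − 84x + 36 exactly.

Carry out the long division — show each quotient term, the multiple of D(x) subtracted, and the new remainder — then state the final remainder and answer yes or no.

R(x) = 0, so D(x) is a factor of P(x). yes

Step 1: lead(21x⁶ − 6x⁵ − 77x⁴ + 62x³ + 57x² − 84x + 36) ÷ lead(D) = 21x⁶ ÷ −3x³ = −7x³. Subtract (−7x³)·D = 21x⁶ − 21x⁵ − 35x⁴ + 42x³. Remainder: 15x⁵ − 42x⁴ + 20x³ + 57x² − 84x + 36.
Step 2: lead(15x⁵ − 42x⁴ + 20x³ + 57x² − 84x + 36) ÷ lead(D) = 15x⁵ ÷ −3x³ = −5x². Subtract (−5x²)·D = 15x⁵ − 15x⁴ − 25x³ + 30x². Remainder: −27x⁴ + 45x³ + 27x² − 84x + 36.
Step 3: lead(−27x⁴ + 45x³ + 27x² − 84x + 36) ÷ lead(D) = −27x⁴ ÷ −3x³ = 9x. Subtract (9x)·D = −27x⁴ + 27x³ + 45x² − 54x. Remainder: 18x³ − 18x² − 30x + 36.
Step 4: lead(18x³ − 18x² − 30x + 36) ÷ lead(D) = 18x³ ÷ −3x³ = −6. Subtract (−6)·D = 18x³ − 18x² − 30x + 36. Remainder: 0.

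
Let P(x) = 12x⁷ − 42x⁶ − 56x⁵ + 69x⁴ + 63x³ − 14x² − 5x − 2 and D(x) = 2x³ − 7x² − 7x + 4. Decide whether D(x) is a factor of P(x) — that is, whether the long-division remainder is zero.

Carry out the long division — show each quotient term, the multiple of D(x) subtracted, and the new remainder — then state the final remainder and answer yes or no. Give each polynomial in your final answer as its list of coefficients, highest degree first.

Step 1: lead(12x⁷ − 42x⁶ − 56x⁵ + 69x⁴ + 63x³ − 14x² − 5x − 2) ÷ lead(D) = 12x⁷ ÷ 2x³ = 6x⁴. Subtract (6x⁴)·D = 12x⁷ − 42x⁶ − 42x⁵ + 24x⁴. Remainder: −14x⁵ + 45x⁴ + 63x³ − 14x² − 5x − 2.
Step 2: lead(−14x⁵ + 45x⁴ + 63x³ − 14x² − 5x − 2) ÷ lead(D) = −14x⁵ ÷ 2x³ = −7x². Subtract (−7x²)·D = −14x⁵ + 49x⁴ + 49x³ − 28x². Remainder: −4x⁴ + 14x³ + 14x² − 5x − 2.
Step 3: lead(−4x⁴ + 14x³ + 14x² − 5x − 2) ÷ lead(D) = −4x⁴ ÷ 2x³ = −2x. Subtract (−2x)·D = −4x⁴ + 14x³ + 14x² − 8x. Remainder: 3x − 2.

R = [3, -2], so D(x) is not a factor of P(x). no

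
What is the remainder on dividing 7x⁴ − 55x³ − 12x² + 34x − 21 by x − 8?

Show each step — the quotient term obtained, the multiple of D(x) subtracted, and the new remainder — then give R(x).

R(x) = −5

Step 1: lead(7x⁴ − 55x³ − 12x² + 34x − 21) ÷ lead(D) = 7x⁴ ÷ x = 7x³. Subtract (7x³)·D = 7x⁴ − 56x³. Remainder: x³ − 12x² + 34x − 21.
Step 2: lead(x³ − 12x² + 34x − 21) ÷ lead(D) = x³ ÷ x = x². Subtract (x²)·D = x³ − 8x². Remainder: −4x² + 34x − 21.
Step 3: lead(−4x² + 34x − 21) ÷ lead(D) = −4x² ÷ x = −4x. Subtract (−4x)·D = −4x² + 32x. Remainder: 2x − 21.
Step 4: lead(2x − 21) ÷ lead(D) = 2x ÷ x = 2. Subtract (2)·D = 2x − 16. Remainder: −5.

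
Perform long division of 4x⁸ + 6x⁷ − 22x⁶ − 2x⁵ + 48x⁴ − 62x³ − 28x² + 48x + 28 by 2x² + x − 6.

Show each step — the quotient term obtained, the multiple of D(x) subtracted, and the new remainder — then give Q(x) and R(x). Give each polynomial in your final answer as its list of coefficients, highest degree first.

Step 1: lead(4x⁸ + 6x⁷ − 22x⁶ − 2x⁵ + 48x⁴ − 62x³ − 28x² + 48x + 28) ÷ lead(D) = 4x⁸ ÷ 2x² = 2x⁶. Subtract (2x⁶)·D = 4x⁸ + 2x⁷ − 12x⁶. Remainder: 4x⁷ − 10x⁶ − 2x⁵ + 48x⁴ − 62x³ − 28x² + 48x + 28.
Step 2: lead(4x⁷ − 10x⁶ − 2x⁵ + 48x⁴ − 62x³ − 28x² + 48x + 28) ÷ lead(D) = 4x⁷ ÷ 2x² = 2x⁵. Subtract (2x⁵)·D = 4x⁷ + 2x⁶ − 12x⁵. Remainder: −12x⁶ + 10x⁵ + 48x⁴ − 62x³ − 28x² + 48x + 28.
Step 3: lead(−12x⁶ + 10x⁵ + 48x⁴ − 62x³ − 28x² + 48x + 28) ÷ lead(D) = −12x⁶ ÷ 2x² = −6x⁴. Subtract (−6x⁴)·D = −12x⁶ − 6x⁵ + 36x⁴. Remainder: 16x⁵ + 12x⁴ − 62x³ − 28x² + 48x + 28.
Step 4: lead(16x⁵ + 12x⁴ − 62x³ − 28x² + 48x + 28) ÷ lead(D) = 16x⁵ ÷ 2x² = 8x³. Subtract (8x³)·D = 16x⁵ + 8x⁴ − 48x³. Remainder: 4x⁴ − 14x³ − 28x² + 48x + 28.
Step 5: lead(4x⁴ − 14x³ − 28x² + 48x + 28) ÷ lead(D) = 4x⁴ ÷ 2x² = 2x². Subtract (2x²)·D = 4x⁴ + 2x³ − 12x². Remainder: −16x³ − 16x² + 48x + 28.
Step 6: lead(−16x³ − 16x² + 48x + 28) ÷ lead(D) = −16x³ ÷ 2x² = −8x. Subtract (−8x)·D = −16x³ − 8x² + 48x. Remainder: −8x² + 28.
Step 7: lead(−8x² + 28) ÷ lead(D) = −8x² ÷ 2x² = −4. Subtract (−4)·D = −8x² − 4x + 24. Remainder: 4x + 4.

Q = [2, 2, -6, 8, 2, -8, -4]; R = [4, 4]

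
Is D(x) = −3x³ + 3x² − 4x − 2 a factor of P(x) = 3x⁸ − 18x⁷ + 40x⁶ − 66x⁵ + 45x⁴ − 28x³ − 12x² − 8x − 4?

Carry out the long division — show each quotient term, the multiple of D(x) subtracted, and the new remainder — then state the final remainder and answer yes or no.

Step 1: lead(3x⁸ − 18x⁷ + 40x⁶ − 66x⁵ + 45x⁴ − 28x³ − 12x² − 8x − 4) ÷ lead(D) = 3x⁸ ÷ −3x³ = −x⁵. Subtract (−x⁵)·D = 3x⁸ − 3x⁷ + 4x⁶ + 2x⁵. Remainder: −15x⁷ + 36x⁶ − 68x⁵ + 45x⁴ − 28x³ − 12x² − 8x − 4.
Step 2: lead(−15x⁷ + 36x⁶ − 68x⁵ + 45x⁴ − 28x³ − 12x² − 8x − 4) ÷ lead(D) = −15x⁷ ÷ −3x³ = 5x⁴. Subtract (5x⁴)·D = −15x⁷ + 15x⁶ − 20x⁵ − 10x⁴. Remainder: 21x⁶ − 48x⁵ + 55x⁴ − 28x³ − 12x² − 8x − 4.
Step 3: lead(21x⁶ − 48x⁵ + 55x⁴ − 28x³ − 12x² − 8x − 4) ÷ lead(D) = 21x⁶ ÷ −3x³ = −7x³. Subtract (−7x³)·D = 21x⁶ − 21x⁵ + 28x⁴ + 14x³. Remainder: −27x⁵ + 27x⁴ − 42x³ − 12x² − 8x − 4.
Step 4: lead(−27x⁵ + 27x⁴ − 42x³ − 12x² − 8x − 4) ÷ lead(D) = −27x⁵ ÷ −3x³ = 9x². Subtract (9x²)·D = −27x⁵ + 27x⁴ − 36x³ − 18x². Remainder: −6x³ + 6x² − 8x − 4.
Step 5: lead(−6x³ + 6x² − 8x − 4) ÷ lead(D) = −6x³ ÷ −3x³ = 2. Subtract (2)·D = −6x³ + 6x² − 8x − 4. Remainder: 0.

R(x) = 0, so D(x) is a factor of P(x). yes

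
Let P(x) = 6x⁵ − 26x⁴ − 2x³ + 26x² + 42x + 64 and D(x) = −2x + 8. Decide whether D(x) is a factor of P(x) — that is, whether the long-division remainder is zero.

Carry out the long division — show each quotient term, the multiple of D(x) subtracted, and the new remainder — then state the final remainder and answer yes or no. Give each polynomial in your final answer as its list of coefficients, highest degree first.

Step 1: lead(6x⁵ − 26x⁴ − 2x³ + 26x² + 42x + 64) ÷ lead(D) = 6x⁵ ÷ −2x = −3x⁴. Subtract (−3x⁴)·D = 6x⁵ − 24x⁴. Remainder: −2x⁴ − 2x³ + 26x² + 42x + 64.
Step 2: lead(−2x⁴ − 2x³ + 26x² + 42x + 64) ÷ lead(D) = −2x⁴ ÷ −2x = x³. Subtract (x³)·D = −2x⁴ + 8x³. Remainder: −10x³ + 26x² + 42x + 64.
Step 3: lead(−10x³ + 26x² + 42x + 64) ÷ lead(D) = −10x³ ÷ −2x = 5x². Subtract (5x²)·D = −10x³ + 40x². Remainder: −14x² + 42x + 64.
Step 4: lead(−14x² + 42x + 64) ÷ lead(D) = −14x² ÷ −2x = 7x. Subtract (7x)·D = −14x² + 56x. Remainder: −14x + 64.
Step 5: lead(−14x + 64) ÷ lead(D) = −14x ÷ −2x = 7. Subtract (7)·D = −14x + 56. Remainder: 8.

R = [8], so D(x) is not a factor of P(x). no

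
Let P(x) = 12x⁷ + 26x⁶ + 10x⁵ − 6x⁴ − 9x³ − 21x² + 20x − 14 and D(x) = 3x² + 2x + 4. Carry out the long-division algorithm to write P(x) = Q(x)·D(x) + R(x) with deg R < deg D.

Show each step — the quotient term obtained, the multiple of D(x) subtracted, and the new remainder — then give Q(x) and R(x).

Q(x) = 4x⁵ + 6x⁴ − 6x³ − 6x² + 9x − 5; R(x) = −6x + 6

Step 1: lead(12x⁷ + 26x⁶ + 10x⁵ − 6x⁴ − 9x³ − 21x² + 20x − 14) ÷ lead(D) = 12x⁷ ÷ 3x² = 4x⁵. Subtract (4x⁵)·D = 12x⁷ + 8x⁶ + 16x⁵. Remainder: 18x⁶ − 6x⁵ − 6x⁴ − 9x³ − 21x² + 20x − 14.
Step 2: lead(18x⁶ − 6x⁵ − 6x⁴ − 9x³ − 21x² + 20x − 14) ÷ lead(D) = 18x⁶ ÷ 3x² = 6x⁴. Subtract (6x⁴)·D = 18x⁶ + 12x⁵ + 24x⁴. Remainder: −18x⁵ − 30x⁴ − 9x³ − 21x² + 20x − 14.
Step 3: lead(−18x⁵ − 30x⁴ − 9x³ − 21x² + 20x − 14) ÷ lead(D) = −18x⁵ ÷ 3x² = −6x³. Subtract (−6x³)·D = −18x⁵ − 12x⁴ − 24x³. Remainder: −18x⁴ + 15x³ − 21x² + 20x − 14.
Step 4: lead(−18x⁴ + 15x³ − 21x² + 20x − 14) ÷ lead(D) = −18x⁴ ÷ 3x² = −6x². Subtract (−6x²)·D = −18x⁴ − 12x³ − 24x². Remainder: 27x³ + 3x² + 20x − 14.
Step 5: lead(27x³ + 3x² + 20x − 14) ÷ lead(D) = 27x³ ÷ 3x² = 9x. Subtract (9x)·D = 27x³ + 18x² + 36x. Remainder: −15x² − 16x − 14.
Step 6: lead(−15x² − 16x − 14) ÷ lead(D) = −15x² ÷ 3x² = −5. Subtract (−5)·D = −15x² − 10x − 20. Remainder: −6x + 6.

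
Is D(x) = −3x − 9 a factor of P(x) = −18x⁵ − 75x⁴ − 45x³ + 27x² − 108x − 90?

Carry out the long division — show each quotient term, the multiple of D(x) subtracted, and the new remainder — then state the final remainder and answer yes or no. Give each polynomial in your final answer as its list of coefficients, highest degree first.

R = [-9], so D(x) is not a factor of P(x). no

Step 1: lead(−18x⁵ − 75x⁴ − 45x³ + 27x² − 108x − 90) ÷ lead(D) = −18x⁵ ÷ −3x = 6x⁴. Subtract (6x⁴)·D = −18x⁵ − 54x⁴. Remainder: −21x⁴ − 45x³ + 27x² − 108x − 90.
Step 2: lead(−21x⁴ − 45x³ + 27x² − 108x − 90) ÷ lead(D) = −21x⁴ ÷ −3x = 7x³. Subtract (7x³)·D = −21x⁴ − 63x³. Remainder: 18x³ + 27x² − 108x − 90.
Step 3: lead(18x³ + 27x² − 108x − 90) ÷ lead(D) = 18x³ ÷ −3x = −6x². Subtract (−6x²)·D = 18x³ + 54x². Remainder: −27x² − 108x − 90.
Step 4: lead(−27x² − 108x − 90) ÷ lead(D) = −27x² ÷ −3x = 9x. Subtract (9x)·D = −27x² − 81x. Remainder: −27x − 90.
Step 5: lead(−27x − 90) ÷ lead(D) = −27x ÷ −3x = 9. Subtract (9)·D = −27x − 81. Remainder: −9.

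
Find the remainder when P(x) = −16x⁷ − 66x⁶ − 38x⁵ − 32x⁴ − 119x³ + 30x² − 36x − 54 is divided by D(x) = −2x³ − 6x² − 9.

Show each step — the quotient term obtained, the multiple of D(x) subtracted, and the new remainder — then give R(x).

Step 1: lead(−16x⁷ − 66x⁶ − 38x⁵ − 32x⁴ − 119x³ + 30x² − 36x − 54) ÷ lead(D) = −16x⁷ ÷ −2x³ = 8x⁴. Subtract (8x⁴)·D = −16x⁷ − 48x⁶ − 72x⁴. Remainder: −18x⁶ − 38x⁵ + 40x⁴ − 119x³ + 30x² − 36x − 54.
Step 2: lead(−18x⁶ − 38x⁵ + 40x⁴ − 119x³ + 30x² − 36x − 54) ÷ lead(D) = −18x⁶ ÷ −2x³ = 9x³. Subtract (9x³)·D = −18x⁶ − 54x⁵ − 81x³. Remainder: 16x⁵ + 40x⁴ − 38x³ + 30x² − 36x − 54.
Step 3: lead(16x⁵ + 40x⁴ − 38x³ + 30x² − 36x − 54) ÷ lead(D) = 16x⁵ ÷ −2x³ = −8x². Subtract (−8x²)·D = 16x⁵ + 48x⁴ + 72x². Remainder: −8x⁴ − 38x³ − 42x² − 36x − 54.
Step 4: lead(−8x⁴ − 38x³ − 42x² − 36x − 54) ÷ lead(D) = −8x⁴ ÷ −2x³ = 4x. Subtract (4x)·D = −8x⁴ − 24x³ − 36x. Remainder: −14x³ − 42x² − 54.
Step 5: lead(−14x³ − 42x² − 54) ÷ lead(D) = −14x³ ÷ −2x³ = 7. Subtract (7)·D = −14x³ − 42x² − 63. Remainder: 9.

R(x) = 9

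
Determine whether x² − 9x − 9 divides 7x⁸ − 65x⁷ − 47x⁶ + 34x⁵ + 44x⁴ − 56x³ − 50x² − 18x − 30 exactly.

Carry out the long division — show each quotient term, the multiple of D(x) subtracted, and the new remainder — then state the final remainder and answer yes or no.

R(x) = 6, so D(x) is not a factor of P(x). no

Step 1: lead(7x⁸ − 65x⁷ − 47x⁶ + 34x⁵ + 44x⁴ − 56x³ − 50x² − 18x − 30) ÷ lead(D) = 7x⁸ ÷ x² = 7x⁶. Subtract (7x⁶)·D = 7x⁸ − 63x⁷ − 63x⁶. Remainder: −2x⁷ + 16x⁶ + 34x⁵ + 44x⁴ − 56x³ − 50x² − 18x − 30.
Step 2: lead(−2x⁷ + 16x⁶ + 34x⁵ + 44x⁴ − 56x³ − 50x² − 18x − 30) ÷ lead(D) = −2x⁷ ÷ x² = −2x⁵. Subtract (−2x⁵)·D = −2x⁷ + 18x⁶ + 18x⁵. Remainder: −2x⁶ + 16x⁵ + 44x⁴ − 56x³ − 50x² − 18x − 30.
Step 3: lead(−2x⁶ + 16x⁵ + 44x⁴ − 56x³ − 50x² − 18x − 30) ÷ lead(D) = −2x⁶ ÷ x² = −2x⁴. Subtract (−2x⁴)·D = −2x⁶ + 18x⁵ + 18x⁴. Remainder: −2x⁵ + 26x⁴ − 56x³ − 50x² − 18x − 30.
Step 4: lead(−2x⁵ + 26x⁴ − 56x³ − 50x² − 18x − 30) ÷ lead(D) = −2x⁵ ÷ x² = −2x³. Subtract (−2x³)·D = −2x⁵ + 18x⁴ + 18x³. Remainder: 8x⁴ − 74x³ − 50x² − 18x − 30.
Step 5: lead(8x⁴ − 74x³ − 50x² − 18x − 30) ÷ lead(D) = 8x⁴ ÷ x² = 8x². Subtract (8x²)·D = 8x⁴ − 72x³ − 72x². Remainder: −2x³ + 22x² − 18x − 30.
Step 6: lead(−2x³ + 22x² − 18x − 30) ÷ lead(D) = −2x³ ÷ x² = −2x. Subtract (−2x)·D = −2x³ + 18x² + 18x. Remainder: 4x² − 36x − 30.
Step 7: lead(4x² − 36x − 30) ÷ lead(D) = 4x² ÷ x² = 4. Subtract (4)·D = 4x² − 36x − 36. Remainder: 6.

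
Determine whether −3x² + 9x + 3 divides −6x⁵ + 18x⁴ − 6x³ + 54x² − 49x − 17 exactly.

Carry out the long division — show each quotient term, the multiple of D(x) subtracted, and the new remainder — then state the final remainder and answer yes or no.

Step 1: lead(−6x⁵ + 18x⁴ − 6x³ + 54x² − 49x − 17) ÷ lead(D) = −6x⁵ ÷ −3x² = 2x³. Subtract (2x³)·D = −6x⁵ + 18x⁴ + 6x³. Remainder: −12x³ + 54x² − 49x − 17.
Step 2: lead(−12x³ + 54x² − 49x − 17) ÷ lead(D) = −12x³ ÷ −3x² = 4x. Subtract (4x)·D = −12x³ + 36x² + 12x. Remainder: 18x² − 61x − 17.
Step 3: lead(18x² − 61x − 17) ÷ lead(D) = 18x² ÷ −3x² = −6. Subtract (−6)·D = 18x² − 54x − 18. Remainder: −7x + 1.

R(x) = −7x + 1, so D(x) is not a factor of P(x). no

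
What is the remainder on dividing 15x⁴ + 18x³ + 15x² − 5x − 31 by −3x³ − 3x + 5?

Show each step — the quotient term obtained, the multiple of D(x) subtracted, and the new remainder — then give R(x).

R(x) = 2x − 1

Step 1: lead(15x⁴ + 18x³ + 15x² − 5x − 31) ÷ lead(D) = 15x⁴ ÷ −3x³ = −5x. Subtract (−5x)·D = 15x⁴ + 15x² − 25x. Remainder: 18x³ + 20x − 31.
Step 2: lead(18x³ + 20x − 31) ÷ lead(D) = 18x³ ÷ −3x³ = −6. Subtract (−6)·D = 18x³ + 18x − 30. Remainder: 2x − 1.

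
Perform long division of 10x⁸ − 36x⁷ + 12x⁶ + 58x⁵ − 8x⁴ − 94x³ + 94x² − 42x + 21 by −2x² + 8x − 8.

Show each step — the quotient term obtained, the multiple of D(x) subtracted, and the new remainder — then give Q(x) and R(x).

Q(x) = −5x⁶ − 2x⁵ + 6x⁴ + 3x³ − 8x² + 3x − 3; R(x) = 6x − 3

Step 1: lead(10x⁸ − 36x⁷ + 12x⁶ + 58x⁵ − 8x⁴ − 94x³ + 94x² − 42x + 21) ÷ lead(D) = 10x⁸ ÷ −2x² = −5x⁶. Subtract (−5x⁶)·D = 10x⁸ − 40x⁷ + 40x⁶. Remainder: 4x⁷ − 28x⁶ + 58x⁵ − 8x⁴ − 94x³ + 94x² − 42x + 21.
Step 2: lead(4x⁷ − 28x⁶ + 58x⁵ − 8x⁴ − 94x³ + 94x² − 42x + 21) ÷ lead(D) = 4x⁷ ÷ −2x² = −2x⁵. Subtract (−2x⁵)·D = 4x⁷ − 16x⁶ + 16x⁵. Remainder: −12x⁶ + 42x⁵ − 8x⁴ − 94x³ + 94x² − 42x + 21.
Step 3: lead(−12x⁶ + 42x⁵ − 8x⁴ − 94x³ + 94x² − 42x + 21) ÷ lead(D) = −12x⁶ ÷ −2x² = 6x⁴. Subtract (6x⁴)·D = −12x⁶ + 48x⁵ − 48x⁴. Remainder: −6x⁵ + 40x⁴ − 94x³ + 94x² − 42x + 21.
Step 4: lead(−6x⁵ + 40x⁴ − 94x³ + 94x² − 42x + 21) ÷ lead(D) = −6x⁵ ÷ −2x² = 3x³. Subtract (3x³)·D = −6x⁵ + 24x⁴ − 24x³. Remainder: 16x⁴ − 70x³ + 94x² − 42x + 21.
Step 5: lead(16x⁴ − 70x³ + 94x² − 42x + 21) ÷ lead(D) = 16x⁴ ÷ −2x² = −8x². Subtract (−8x²)·D = 16x⁴ − 64x³ + 64x². Remainder: −6x³ + 30x² − 42x + 21.
Step 6: lead(−6x³ + 30x² − 42x + 21) ÷ lead(D) = −6x³ ÷ −2x² = 3x. Subtract (3x)·D = −6x³ + 24x² − 24x. Remainder: 6x² − 18x + 21.
Step 7: lead(6x² − 18x + 21) ÷ lead(D) = 6x² ÷ −2x² = −3. Subtract (−3)·D = 6x² − 24x + 24. Remainder: 6x − 3.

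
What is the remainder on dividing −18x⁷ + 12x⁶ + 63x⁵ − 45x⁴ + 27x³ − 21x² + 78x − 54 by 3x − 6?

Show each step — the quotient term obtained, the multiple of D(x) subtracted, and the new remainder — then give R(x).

R(x) = −6

Step 1: lead(−18x⁷ + 12x⁶ + 63x⁵ − 45x⁴ + 27x³ − 21x² + 78x − 54) ÷ lead(D) = −18x⁷ ÷ 3x = −6x⁶. Subtract (−6x⁶)·D = −18x⁷ + 36x⁶. Remainder: −24x⁶ + 63x⁵ − 45x⁴ + 27x³ − 21x² + 78x − 54.
Step 2: lead(−24x⁶ + 63x⁵ − 45x⁴ + 27x³ − 21x² + 78x − 54) ÷ lead(D) = −24x⁶ ÷ 3x = −8x⁵. Subtract (−8x⁵)·D = −24x⁶ + 48x⁵. Remainder: 15x⁵ − 45x⁴ + 27x³ − 21x² + 78x − 54.
Step 3: lead(15x⁵ − 45x⁴ + 27x³ − 21x² + 78x − 54) ÷ lead(D) = 15x⁵ ÷ 3x = 5x⁴. Subtract (5x⁴)·D = 15x⁵ − 30x⁴. Remainder: −15x⁴ + 27x³ − 21x² + 78x − 54.
Step 4: lead(−15x⁴ + 27x³ − 21x² + 78x − 54) ÷ lead(D) = −15x⁴ ÷ 3x = −5x³. Subtract (−5x³)·D = −15x⁴ + 30x³. Remainder: −3x³ − 21x² + 78x − 54.
Step 5: lead(−3x³ − 21x² + 78x − 54) ÷ lead(D) = −3x³ ÷ 3x = −x². Subtract (−x²)·D = −3x³ + 6x². Remainder: −27x² + 78x − 54.
Step 6: lead(−27x² + 78x − 54) ÷ lead(D) = −27x² ÷ 3x = −9x. Subtract (−9x)·D = −27x² + 54x. Remainder: 24x − 54.
Step 7: lead(24x − 54) ÷ lead(D) = 24x ÷ 3x = 8. Subtract (8)·D = 24x − 48. Remainder: −6.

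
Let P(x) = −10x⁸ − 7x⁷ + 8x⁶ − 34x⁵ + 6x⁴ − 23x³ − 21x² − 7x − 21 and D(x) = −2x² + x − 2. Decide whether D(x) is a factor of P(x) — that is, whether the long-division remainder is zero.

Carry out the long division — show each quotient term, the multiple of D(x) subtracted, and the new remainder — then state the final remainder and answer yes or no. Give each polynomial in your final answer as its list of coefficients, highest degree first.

R = [-7], so D(x) is not a factor of P(x). no

Step 1: lead(−10x⁸ − 7x⁷ + 8x⁶ − 34x⁵ + 6x⁴ − 23x³ − 21x² − 7x − 21) ÷ lead(D) = −10x⁸ ÷ −2x² = 5x⁶. Subtract (5x⁶)·D = −10x⁸ + 5x⁷ − 10x⁶. Remainder: −12x⁷ + 18x⁶ − 34x⁵ + 6x⁴ − 23x³ − 21x² − 7x − 21.
Step 2: lead(−12x⁷ + 18x⁶ − 34x⁵ + 6x⁴ − 23x³ − 21x² − 7x − 21) ÷ lead(D) = −12x⁷ ÷ −2x² = 6x⁵. Subtract (6x⁵)·D = −12x⁷ + 6x⁶ − 12x⁵. Remainder: 12x⁶ − 22x⁵ + 6x⁴ − 23x³ − 21x² − 7x − 21.
Step 3: lead(12x⁶ − 22x⁵ + 6x⁴ − 23x³ − 21x² − 7x − 21) ÷ lead(D) = 12x⁶ ÷ −2x² = −6x⁴. Subtract (−6x⁴)·D = 12x⁶ − 6x⁵ + 12x⁴. Remainder: −16x⁵ − 6x⁴ − 23x³ − 21x² − 7x − 21.
Step 4: lead(−16x⁵ − 6x⁴ − 23x³ − 21x² − 7x − 21) ÷ lead(D) = −16x⁵ ÷ −2x² = 8x³. Subtract (8x³)·D = −16x⁵ + 8x⁴ − 16x³. Remainder: −14x⁴ − 7x³ − 21x² − 7x − 21.
Step 5: lead(−14x⁴ − 7x³ − 21x² − 7x − 21) ÷ lead(D) = −14x⁴ ÷ −2x² = 7x². Subtract (7x²)·D = −14x⁴ + 7x³ − 14x². Remainder: −14x³ − 7x² − 7x − 21.
Step 6: lead(−14x³ − 7x² − 7x − 21) ÷ lead(D) = −14x³ ÷ −2x² = 7x. Subtract (7x)·D = −14x³ + 7x² − 14x. Remainder: −14x² + 7x − 21.
Step 7: lead(−14x² + 7x − 21) ÷ lead(D) = −14x² ÷ −2x² = 7. Subtract (7)·D = −14x² + 7x − 14. Remainder: −7.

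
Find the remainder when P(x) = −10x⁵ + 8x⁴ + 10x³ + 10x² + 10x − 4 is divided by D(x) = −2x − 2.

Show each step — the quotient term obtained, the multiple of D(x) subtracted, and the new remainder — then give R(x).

Step 1: lead(−10x⁵ + 8x⁴ + 10x³ + 10x² + 10x − 4) ÷ lead(D) = −10x⁵ ÷ −2x = 5x⁴. Subtract (5x⁴)·D = −10x⁵ − 10x⁴. Remainder: 18x⁴ + 10x³ + 10x² + 10x − 4.
Step 2: lead(18x⁴ + 10x³ + 10x² + 10x − 4) ÷ lead(D) = 18x⁴ ÷ −2x = −9x³. Subtract (−9x³)·D = 18x⁴ + 18x³. Remainder: −8x³ + 10x² + 10x − 4.
Step 3: lead(−8x³ + 10x² + 10x − 4) ÷ lead(D) = −8x³ ÷ −2x = 4x². Subtract (4x²)·D = −8x³ − 8x². Remainder: 18x² + 10x − 4.
Step 4: lead(18x² + 10x − 4) ÷ lead(D) = 18x² ÷ −2x = −9x. Subtract (−9x)·D = 18x² + 18x. Remainder: −8x − 4.
Step 5: lead(−8x − 4) ÷ lead(D) = −8x ÷ −2x = 4. Subtract (4)·D = −8x − 8. Remainder: 4.

R(x) = 4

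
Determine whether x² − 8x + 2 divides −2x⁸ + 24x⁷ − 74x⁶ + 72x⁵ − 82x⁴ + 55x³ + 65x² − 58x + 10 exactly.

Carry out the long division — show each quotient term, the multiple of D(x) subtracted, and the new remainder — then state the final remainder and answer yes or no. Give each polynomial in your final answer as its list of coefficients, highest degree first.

R = [0], so D(x) is a factor of P(x). yes

Step 1: lead(−2x⁸ + 24x⁷ − 74x⁶ + 72x⁵ − 82x⁴ + 55x³ + 65x² − 58x + 10) ÷ lead(D) = −2x⁸ ÷ x² = −2x⁶. Subtract (−2x⁶)·D = −2x⁸ + 16x⁷ − 4x⁶. Remainder: 8x⁷ − 70x⁶ + 72x⁵ − 82x⁴ + 55x³ + 65x² − 58x + 10.
Step 2: lead(8x⁷ − 70x⁶ + 72x⁵ − 82x⁴ + 55x³ + 65x² − 58x + 10) ÷ lead(D) = 8x⁷ ÷ x² = 8x⁵. Subtract (8x⁵)·D = 8x⁷ − 64x⁶ + 16x⁵. Remainder: −6x⁶ + 56x⁵ − 82x⁴ + 55x³ + 65x² − 58x + 10.
Step 3: lead(−6x⁶ + 56x⁵ − 82x⁴ + 55x³ + 65x² − 58x + 10) ÷ lead(D) = −6x⁶ ÷ x² = −6x⁴. Subtract (−6x⁴)·D = −6x⁶ + 48x⁵ − 12x⁴. Remainder: 8x⁵ − 70x⁴ + 55x³ + 65x² − 58x + 10.
Step 4: lead(8x⁵ − 70x⁴ + 55x³ + 65x² − 58x + 10) ÷ lead(D) = 8x⁵ ÷ x² = 8x³. Subtract (8x³)·D = 8x⁵ − 64x⁴ + 16x³. Remainder: −6x⁴ + 39x³ + 65x² − 58x + 10.
Step 5: lead(−6x⁴ + 39x³ + 65x² − 58x + 10) ÷ lead(D) = −6x⁴ ÷ x² = −6x². Subtract (−6x²)·D = −6x⁴ + 48x³ − 12x². Remainder: −9x³ + 77x² − 58x + 10.
Step 6: lead(−9x³ + 77x² − 58x + 10) ÷ lead(D) = −9x³ ÷ x² = −9x. Subtract (−9x)·D = −9x³ + 72x² − 18x. Remainder: 5x² − 40x + 10.
Step 7: lead(5x² − 40x + 10) ÷ lead(D) = 5x² ÷ x² = 5. Subtract (5)·D = 5x² − 40x + 10. Remainder: 0.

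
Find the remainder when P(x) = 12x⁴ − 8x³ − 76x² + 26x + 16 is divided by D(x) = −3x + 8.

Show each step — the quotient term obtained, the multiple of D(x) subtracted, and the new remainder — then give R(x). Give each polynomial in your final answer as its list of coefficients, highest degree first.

R = [0]

Step 1: lead(12x⁴ − 8x³ − 76x² + 26x + 16) ÷ lead(D) = 12x⁴ ÷ −3x = −4x³. Subtract (−4x³)·D = 12x⁴ − 32x³. Remainder: 24x³ − 76x² + 26x + 16.
Step 2: lead(24x³ − 76x² + 26x + 16) ÷ lead(D) = 24x³ ÷ −3x = −8x². Subtract (−8x²)·D = 24x³ − 64x². Remainder: −12x² + 26x + 16.
Step 3: lead(−12x² + 26x + 16) ÷ lead(D) = −12x² ÷ −3x = 4x. Subtract (4x)·D = −12x² + 32x. Remainder: −6x + 16.
Step 4: lead(−6x + 16) ÷ lead(D) = −6x ÷ −3x = 2. Subtract (2)·D = −6x + 16. Remainder: 0.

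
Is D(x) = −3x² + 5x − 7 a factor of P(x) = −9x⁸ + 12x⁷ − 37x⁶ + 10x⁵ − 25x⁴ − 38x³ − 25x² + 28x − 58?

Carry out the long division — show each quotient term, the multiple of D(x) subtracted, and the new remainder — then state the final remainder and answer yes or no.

R(x) = 7x − 9, so D(x) is not a factor of P(x). no

Step 1: lead(−9x⁸ + 12x⁷ − 37x⁶ + 10x⁵ − 25x⁴ − 38x³ − 25x² + 28x − 58) ÷ lead(D) = −9x⁸ ÷ −3x² = 3x⁶. Subtract (3x⁶)·D = −9x⁸ + 15x⁷ − 21x⁶. Remainder: −3x⁷ − 16x⁶ + 10x⁵ − 25x⁴ − 38x³ − 25x² + 28x − 58.
Step 2: lead(−3x⁷ − 16x⁶ + 10x⁵ − 25x⁴ − 38x³ − 25x² + 28x − 58) ÷ lead(D) = −3x⁷ ÷ −3x² = x⁵. Subtract (x⁵)·D = −3x⁷ + 5x⁶ − 7x⁵. Remainder: −21x⁶ + 17x⁵ − 25x⁴ − 38x³ − 25x² + 28x − 58.
Step 3: lead(−21x⁶ + 17x⁵ − 25x⁴ − 38x³ − 25x² + 28x − 58) ÷ lead(D) = −21x⁶ ÷ −3x² = 7x⁴. Subtract (7x⁴)·D = −21x⁶ + 35x⁵ − 49x⁴. Remainder: −18x⁵ + 24x⁴ − 38x³ − 25x² + 28x − 58.
Step 4: lead(−18x⁵ + 24x⁴ − 38x³ − 25x² + 28x − 58) ÷ lead(D) = −18x⁵ ÷ −3x² = 6x³. Subtract (6x³)·D = −18x⁵ + 30x⁴ − 42x³. Remainder: −6x⁴ + 4x³ − 25x² + 28x − 58.
Step 5: lead(−6x⁴ + 4x³ − 25x² + 28x − 58) ÷ lead(D) = −6x⁴ ÷ −3x² = 2x². Subtract (2x²)·D = −6x⁴ + 10x³ − 14x². Remainder: −6x³ − 11x² + 28x − 58.
Step 6: lead(−6x³ − 11x² + 28x − 58) ÷ lead(D) = −6x³ ÷ −3x² = 2x. Subtract (2x)·D = −6x³ + 10x² − 14x. Remainder: −21x² + 42x − 58.
Step 7: lead(−21x² + 42x − 58) ÷ lead(D) = −21x² ÷ −3x² = 7. Subtract (7)·D = −21x² + 35x − 49. Remainder: 7x − 9.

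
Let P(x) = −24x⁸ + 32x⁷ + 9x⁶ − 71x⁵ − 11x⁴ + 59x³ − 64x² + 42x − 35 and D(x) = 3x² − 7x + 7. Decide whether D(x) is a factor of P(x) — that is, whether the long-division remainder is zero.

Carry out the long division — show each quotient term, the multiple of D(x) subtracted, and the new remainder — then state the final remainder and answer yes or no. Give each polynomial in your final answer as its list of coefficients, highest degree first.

R = [0], so D(x) is a factor of P(x). yes

Step 1: lead(−24x⁸ + 32x⁷ + 9x⁶ − 71x⁵ − 11x⁴ + 59x³ − 64x² + 42x − 35) ÷ lead(D) = −24x⁸ ÷ 3x² = −8x⁶. Subtract (−8x⁶)·D = −24x⁸ + 56x⁷ − 56x⁶. Remainder: −24x⁷ + 65x⁶ − 71x⁵ − 11x⁴ + 59x³ − 64x² + 42x − 35.
Step 2: lead(−24x⁷ + 65x⁶ − 71x⁵ − 11x⁴ + 59x³ − 64x² + 42x − 35) ÷ lead(D) = −24x⁷ ÷ 3x² = −8x⁵. Subtract (−8x⁵)·D = −24x⁷ + 56x⁶ − 56x⁵. Remainder: 9x⁶ − 15x⁵ − 11x⁴ + 59x³ − 64x² + 42x − 35.
Step 3: lead(9x⁶ − 15x⁵ − 11x⁴ + 59x³ − 64x² + 42x − 35) ÷ lead(D) = 9x⁶ ÷ 3x² = 3x⁴. Subtract (3x⁴)·D = 9x⁶ − 21x⁵ + 21x⁴. Remainder: 6x⁵ − 32x⁴ + 59x³ − 64x² + 42x − 35.
Step 4: lead(6x⁵ − 32x⁴ + 59x³ − 64x² + 42x − 35) ÷ lead(D) = 6x⁵ ÷ 3x² = 2x³. Subtract (2x³)·D = 6x⁵ − 14x⁴ + 14x³. Remainder: −18x⁴ + 45x³ − 64x² + 42x − 35.
Step 5: lead(−18x⁴ + 45x³ − 64x² + 42x − 35) ÷ lead(D) = −18x⁴ ÷ 3x² = −6x². Subtract (−6x²)·D = −18x⁴ + 42x³ − 42x². Remainder: 3x³ − 22x² + 42x − 35.
Step 6: lead(3x³ − 22x² + 42x − 35) ÷ lead(D) = 3x³ ÷ 3x² = x. Subtract (x)·D = 3x³ − 7x² + 7x. Remainder: −15x² + 35x − 35.
Step 7: lead(−15x² + 35x − 35) ÷ lead(D) = −15x² ÷ 3x² = −5. Subtract (−5)·D = −15x² + 35x − 35. Remainder: 0.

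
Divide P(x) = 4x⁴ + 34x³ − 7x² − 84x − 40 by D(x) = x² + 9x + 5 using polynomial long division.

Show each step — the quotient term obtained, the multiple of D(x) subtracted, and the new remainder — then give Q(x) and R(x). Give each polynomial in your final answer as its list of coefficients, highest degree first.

Step 1: lead(4x⁴ + 34x³ − 7x² − 84x − 40) ÷ lead(D) = 4x⁴ ÷ x² = 4x². Subtract (4x²)·D = 4x⁴ + 36x³ + 20x². Remainder: −2x³ − 27x² − 84x − 40.
Step 2: lead(−2x³ − 27x² − 84x − 40) ÷ lead(D) = −2x³ ÷ x² = −2x. Subtract (−2x)·D = −2x³ − 18x² − 10x. Remainder: −9x² − 74x − 40.
Step 3: lead(−9x² − 74x − 40) ÷ lead(D) = −9x² ÷ x² = −9. Subtract (−9)·D = −9x² − 81x − 45. Remainder: 7x + 5.

Q = [4, -2, -9]; R = [7, 5]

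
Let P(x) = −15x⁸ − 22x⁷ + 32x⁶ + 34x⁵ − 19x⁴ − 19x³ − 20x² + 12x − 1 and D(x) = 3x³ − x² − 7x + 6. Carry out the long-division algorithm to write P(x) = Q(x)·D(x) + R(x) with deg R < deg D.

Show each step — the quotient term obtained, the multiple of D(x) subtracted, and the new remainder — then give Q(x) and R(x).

Step 1: lead(−15x⁸ − 22x⁷ + 32x⁶ + 34x⁵ − 19x⁴ − 19x³ − 20x² + 12x − 1) ÷ lead(D) = −15x⁸ ÷ 3x³ = −5x⁵. Subtract (−5x⁵)·D = −15x⁸ + 5x⁷ + 35x⁶ − 30x⁵. Remainder: −27x⁷ − 3x⁶ + 64x⁵ − 19x⁴ − 19x³ − 20x² + 12x − 1.
Step 2: lead(−27x⁷ − 3x⁶ + 64x⁵ − 19x⁴ − 19x³ − 20x² + 12x − 1) ÷ lead(D) = −27x⁷ ÷ 3x³ = −9x⁴. Subtract (−9x⁴)·D = −27x⁷ + 9x⁶ + 63x⁵ − 54x⁴. Remainder: −12x⁶ + x⁵ + 35x⁴ − 19x³ − 20x² + 12x − 1.
Step 3: lead(−12x⁶ + x⁵ + 35x⁴ − 19x³ − 20x² + 12x − 1) ÷ lead(D) = −12x⁶ ÷ 3x³ = −4x³. Subtract (−4x³)·D = −12x⁶ + 4x⁵ + 28x⁴ − 24x³. Remainder: −3x⁵ + 7x⁴ + 5x³ − 20x² + 12x − 1.
Step 4: lead(−3x⁵ + 7x⁴ + 5x³ − 20x² + 12x − 1) ÷ lead(D) = −3x⁵ ÷ 3x³ = −x². Subtract (−x²)·D = −3x⁵ + x⁴ + 7x³ − 6x². Remainder: 6x⁴ − 2x³ − 14x² + 12x − 1.
Step 5: lead(6x⁴ − 2x³ − 14x² + 12x − 1) ÷ lead(D) = 6x⁴ ÷ 3x³ = 2x. Subtract (2x)·D = 6x⁴ − 2x³ − 14x² + 12x. Remainder: −1.

Q(x) = −5x⁵ − 9x⁴ − 4x³ − x² + 2x; R(x) = −1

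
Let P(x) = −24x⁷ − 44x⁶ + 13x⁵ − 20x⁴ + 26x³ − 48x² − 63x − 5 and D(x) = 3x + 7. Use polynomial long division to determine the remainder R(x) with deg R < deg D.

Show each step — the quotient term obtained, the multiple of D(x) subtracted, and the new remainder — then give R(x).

R(x) = −5

Step 1: lead(−24x⁷ − 44x⁶ + 13x⁵ − 20x⁴ + 26x³ − 48x² − 63x − 5) ÷ lead(D) = −24x⁷ ÷ 3x = −8x⁶. Subtract (−8x⁶)·D = −24x⁷ − 56x⁶. Remainder: 12x⁶ + 13x⁵ − 20x⁴ + 26x³ − 48x² − 63x − 5.
Step 2: lead(12x⁶ + 13x⁵ − 20x⁴ + 26x³ − 48x² − 63x − 5) ÷ lead(D) = 12x⁶ ÷ 3x = 4x⁵. Subtract (4x⁵)·D = 12x⁶ + 28x⁵. Remainder: −15x⁵ − 20x⁴ + 26x³ − 48x² − 63x − 5.
Step 3: lead(−15x⁵ − 20x⁴ + 26x³ − 48x² − 63x − 5) ÷ lead(D) = −15x⁵ ÷ 3x = −5x⁴. Subtract (−5x⁴)·D = −15x⁵ − 35x⁴. Remainder: 15x⁴ + 26x³ − 48x² − 63x − 5.
Step 4: lead(15x⁴ + 26x³ − 48x² − 63x − 5) ÷ lead(D) = 15x⁴ ÷ 3x = 5x³. Subtract (5x³)·D = 15x⁴ + 35x³. Remainder: −9x³ − 48x² − 63x − 5.
Step 5: lead(−9x³ − 48x² − 63x − 5) ÷ lead(D) = −9x³ ÷ 3x = −3x². Subtract (−3x²)·D = −9x³ − 21x². Remainder: −27x² − 63x − 5.
Step 6: lead(−27x² − 63x − 5) ÷ lead(D) = −27x² ÷ 3x = −9x. Subtract (−9x)·D = −27x² − 63x. Remainder: −5.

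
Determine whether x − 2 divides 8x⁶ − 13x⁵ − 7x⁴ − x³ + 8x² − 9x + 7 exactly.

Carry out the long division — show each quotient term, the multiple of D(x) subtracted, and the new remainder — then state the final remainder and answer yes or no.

R(x) = −3, so D(x) is not a factor of P(x). no

Step 1: lead(8x⁶ − 13x⁵ − 7x⁴ − x³ + 8x² − 9x + 7) ÷ lead(D) = 8x⁶ ÷ x = 8x⁵. Subtract (8x⁵)·D = 8x⁶ − 16x⁵. Remainder: 3x⁵ − 7x⁴ − x³ + 8x² − 9x + 7.
Step 2: lead(3x⁵ − 7x⁴ − x³ + 8x² − 9x + 7) ÷ lead(D) = 3x⁵ ÷ x = 3x⁴. Subtract (3x⁴)·D = 3x⁵ − 6x⁴. Remainder: −x⁴ − x³ + 8x² − 9x + 7.
Step 3: lead(−x⁴ − x³ + 8x² − 9x + 7) ÷ lead(D) = −x⁴ ÷ x = −x³. Subtract (−x³)·D = −x⁴ + 2x³. Remainder: −3x³ + 8x² − 9x + 7.
Step 4: lead(−3x³ + 8x² − 9x + 7) ÷ lead(D) = −3x³ ÷ x = −3x². Subtract (−3x²)·D = −3x³ + 6x². Remainder: 2x² − 9x + 7.
Step 5: lead(2x² − 9x + 7) ÷ lead(D) = 2x² ÷ x = 2x. Subtract (2x)·D = 2x² − 4x. Remainder: −5x + 7.
Step 6: lead(−5x + 7) ÷ lead(D) = −5x ÷ x = −5. Subtract (−5)·D = −5x + 10. Remainder: −3.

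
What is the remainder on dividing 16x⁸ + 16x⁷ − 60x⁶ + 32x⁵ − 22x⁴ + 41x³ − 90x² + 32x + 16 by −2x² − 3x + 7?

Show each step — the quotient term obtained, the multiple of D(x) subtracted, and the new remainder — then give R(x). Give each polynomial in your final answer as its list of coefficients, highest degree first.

Step 1: lead(16x⁸ + 16x⁷ − 60x⁶ + 32x⁵ − 22x⁴ + 41x³ − 90x² + 32x + 16) ÷ lead(D) = 16x⁸ ÷ −2x² = −8x⁶. Subtract (−8x⁶)·D = 16x⁸ + 24x⁷ − 56x⁶. Remainder: −8x⁷ − 4x⁶ + 32x⁵ − 22x⁴ + 41x³ − 90x² + 32x + 16.
Step 2: lead(−8x⁷ − 4x⁶ + 32x⁵ − 22x⁴ + 41x³ − 90x² + 32x + 16) ÷ lead(D) = −8x⁷ ÷ −2x² = 4x⁵. Subtract (4x⁵)·D = −8x⁷ − 12x⁶ + 28x⁵. Remainder: 8x⁶ + 4x⁵ − 22x⁴ + 41x³ − 90x² + 32x + 16.
Step 3: lead(8x⁶ + 4x⁵ − 22x⁴ + 41x³ − 90x² + 32x + 16) ÷ lead(D) = 8x⁶ ÷ −2x² = −4x⁴. Subtract (−4x⁴)·D = 8x⁶ + 12x⁵ − 28x⁴. Remainder: −8x⁵ + 6x⁴ + 41x³ − 90x² + 32x + 16.
Step 4: lead(−8x⁵ + 6x⁴ + 41x³ − 90x² + 32x + 16) ÷ lead(D) = −8x⁵ ÷ −2x² = 4x³. Subtract (4x³)·D = −8x⁵ − 12x⁴ + 28x³. Remainder: 18x⁴ + 13x³ − 90x² + 32x + 16.
Step 5: lead(18x⁴ + 13x³ − 90x² + 32x + 16) ÷ lead(D) = 18x⁴ ÷ −2x² = −9x². Subtract (−9x²)·D = 18x⁴ + 27x³ − 63x². Remainder: −14x³ − 27x² + 32x + 16.
Step 6: lead(−14x³ − 27x² + 32x + 16) ÷ lead(D) = −14x³ ÷ −2x² = 7x. Subtract (7x)·D = −14x³ − 21x² + 49x. Remainder: −6x² − 17x + 16.
Step 7: lead(−6x² − 17x + 16) ÷ lead(D) = −6x² ÷ −2x² = 3. Subtract (3)·D = −6x² − 9x + 21. Remainder: −8x − 5.

R = [-8, -5]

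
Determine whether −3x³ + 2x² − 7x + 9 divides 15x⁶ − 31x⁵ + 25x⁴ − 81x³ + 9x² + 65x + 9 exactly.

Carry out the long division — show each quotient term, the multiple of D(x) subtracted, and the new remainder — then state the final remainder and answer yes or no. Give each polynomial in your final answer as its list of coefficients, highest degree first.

R = [0], so D(x) is a factor of P(x). yes

Step 1: lead(15x⁶ − 31x⁵ + 25x⁴ − 81x³ + 9x² + 65x + 9) ÷ lead(D) = 15x⁶ ÷ −3x³ = −5x³. Subtract (−5x³)·D = 15x⁶ − 10x⁵ + 35x⁴ − 45x³. Remainder: −21x⁵ − 10x⁴ − 36x³ + 9x² + 65x + 9.
Step 2: lead(−21x⁵ − 10x⁴ − 36x³ + 9x² + 65x + 9) ÷ lead(D) = −21x⁵ ÷ −3x³ = 7x². Subtract (7x²)·D = −21x⁵ + 14x⁴ − 49x³ + 63x². Remainder: −24x⁴ + 13x³ − 54x² + 65x + 9.
Step 3: lead(−24x⁴ + 13x³ − 54x² + 65x + 9) ÷ lead(D) = −24x⁴ ÷ −3x³ = 8x. Subtract (8x)·D = −24x⁴ + 16x³ − 56x² + 72x. Remainder: −3x³ + 2x² − 7x + 9.
Step 4: lead(−3x³ + 2x² − 7x + 9) ÷ lead(D) = −3x³ ÷ −3x³ = 1. Subtract (1)·D = −3x³ + 2x² − 7x + 9. Remainder: 0.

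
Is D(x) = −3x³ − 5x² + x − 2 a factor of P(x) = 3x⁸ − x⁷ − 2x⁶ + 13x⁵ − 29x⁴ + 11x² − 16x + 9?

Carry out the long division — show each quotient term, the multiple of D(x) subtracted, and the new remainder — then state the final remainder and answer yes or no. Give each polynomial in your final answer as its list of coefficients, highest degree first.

Step 1: lead(3x⁸ − x⁷ − 2x⁶ + 13x⁵ − 29x⁴ + 11x² − 16x + 9) ÷ lead(D) = 3x⁸ ÷ −3x³ = −x⁵. Subtract (−x⁵)·D = 3x⁸ + 5x⁷ − x⁶ + 2x⁵. Remainder: −6x⁷ − x⁶ + 11x⁵ − 29x⁴ + 11x² − 16x + 9.
Step 2: lead(−6x⁷ − x⁶ + 11x⁵ − 29x⁴ + 11x² − 16x + 9) ÷ lead(D) = −6x⁷ ÷ −3x³ = 2x⁴. Subtract (2x⁴)·D = −6x⁷ − 10x⁶ + 2x⁵ − 4x⁴. Remainder: 9x⁶ + 9x⁵ − 25x⁴ + 11x² − 16x + 9.
Step 3: lead(9x⁶ + 9x⁵ − 25x⁴ + 11x² − 16x + 9) ÷ lead(D) = 9x⁶ ÷ −3x³ = −3x³. Subtract (−3x³)·D = 9x⁶ + 15x⁵ − 3x⁴ + 6x³. Remainder: −6x⁵ − 22x⁴ − 6x³ + 11x² − 16x + 9.
Step 4: lead(−6x⁵ − 22x⁴ − 6x³ + 11x² − 16x + 9) ÷ lead(D) = −6x⁵ ÷ −3x³ = 2x². Subtract (2x²)·D = −6x⁵ − 10x⁴ + 2x³ − 4x². Remainder: −12x⁴ − 8x³ + 15x² − 16x + 9.
Step 5: lead(−12x⁴ − 8x³ + 15x² − 16x + 9) ÷ lead(D) = −12x⁴ ÷ −3x³ = 4x. Subtract (4x)·D = −12x⁴ − 20x³ + 4x² − 8x. Remainder: 12x³ + 11x² − 8x + 9.
Step 6: lead(12x³ + 11x² − 8x + 9) ÷ lead(D) = 12x³ ÷ −3x³ = −4. Subtract (−4)·D = 12x³ + 20x² − 4x + 8. Remainder: −9x² − 4x + 1.

R = [-9, -4, 1], so D(x) is not a factor of P(x). no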